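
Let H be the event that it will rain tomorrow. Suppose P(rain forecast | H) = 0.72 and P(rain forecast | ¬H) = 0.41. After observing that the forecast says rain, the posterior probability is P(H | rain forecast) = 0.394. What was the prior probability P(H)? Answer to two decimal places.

Bayes' rule in odds form gives O(H|E) = O(H)·[P(E|H)/P(E|¬H)], hence O(H) = O(H|E)/LR.
Posterior odds = 0.394/(1−0.394) = 0.6502. LR = 0.72/0.41 = 1.7561.
Prior odds = 0.6502/1.7561 = 0.3703, so P(H) = 0.3703/(1+0.3703) ≈ 0.27.

P(H) = 0.27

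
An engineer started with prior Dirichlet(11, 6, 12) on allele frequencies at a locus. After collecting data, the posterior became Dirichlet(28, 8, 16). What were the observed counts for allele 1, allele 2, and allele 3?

counts (17, 2, 4)

For a Dirichlet(α) prior with multinomial counts c, the posterior is Dirichlet(α + c) componentwise.
Counts are posterior − prior componentwise: 28−11=17, 8−6=2, 16−12=4.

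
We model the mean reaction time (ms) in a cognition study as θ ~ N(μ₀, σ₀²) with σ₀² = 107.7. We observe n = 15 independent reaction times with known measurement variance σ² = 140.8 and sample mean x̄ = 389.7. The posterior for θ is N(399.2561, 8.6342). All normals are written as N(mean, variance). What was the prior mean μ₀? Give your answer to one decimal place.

μ₀ = 508.9

With known observation variance, the Normal–Normal posterior has precision τ_n = τ₀ + n/σ² and mean μ_n = (τ₀μ₀ + (n/σ²)x̄)/τ_n.
Here τ₀ = 1/107.7 = 0.009285 and τ_data = 15/140.8 = 0.106534, so τ_n = 0.115819.
Rearranging for μ₀: μ₀ = (μ_n·τ_n − τ_data·x̄)/τ₀ = (399.2561·0.115819 − 0.106534·389.7) / 0.009285 = 4.725142/0.009285 ≈ 508.9.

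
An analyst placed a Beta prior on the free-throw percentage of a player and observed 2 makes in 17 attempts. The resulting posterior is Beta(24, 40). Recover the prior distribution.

Beta(22, 25)

Under Beta–binomial conjugacy the posterior parameters are (a+s, b+f).
So a = 24 − 2 = 22 and b = 40 − 15 = 25.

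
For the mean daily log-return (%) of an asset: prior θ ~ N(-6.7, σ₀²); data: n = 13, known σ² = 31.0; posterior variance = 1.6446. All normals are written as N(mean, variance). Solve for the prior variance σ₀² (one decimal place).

σ₀² = 5.3

For the Normal–Normal model with known σ², precisions add: τ_n = τ₀ + n/σ².
So 1/σ₀² = 1/1.6446 − 13/31.0 = 0.608051 − 0.419355 = 0.188696.
Hence σ₀² = 1/0.188696 ≈ 5.3.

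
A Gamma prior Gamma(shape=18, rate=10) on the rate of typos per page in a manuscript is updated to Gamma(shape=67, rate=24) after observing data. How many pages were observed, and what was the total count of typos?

n = 14 pages with total 49 typos

Gamma–Poisson conjugacy: posterior shape = α + Σxᵢ, posterior rate = β + n.
Matching: Σxᵢ = 67 − 18 = 49 and n = 24 − 10 = 14.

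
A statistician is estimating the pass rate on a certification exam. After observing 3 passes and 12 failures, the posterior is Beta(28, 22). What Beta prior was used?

Beta(25, 10)

A Beta(α, β) prior with s successes and f failures in binomial data gives a Beta(α+s, β+f) posterior.
So α = 28 − 3 = 25 and β = 22 − 12 = 10.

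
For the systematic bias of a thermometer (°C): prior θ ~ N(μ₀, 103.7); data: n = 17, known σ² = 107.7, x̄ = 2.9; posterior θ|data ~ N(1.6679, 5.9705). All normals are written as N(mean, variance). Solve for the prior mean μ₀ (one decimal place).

μ₀ = -18.5

With known observation variance, the Normal–Normal posterior has precision τ_n = τ₀ + n/σ² and mean μ_n = (τ₀μ₀ + (n/σ²)x̄)/τ_n.
Here τ₀ = 1/103.7 = 0.009643 and τ_data = 17/107.7 = 0.157846, so τ_n = 0.167489.
Rearranging for μ₀: μ₀ = (μ_n·τ_n − τ_data·x̄)/τ₀ = (1.6679·0.167489 − 0.157846·2.9) / 0.009643 = -0.178398/0.009643 ≈ -18.5.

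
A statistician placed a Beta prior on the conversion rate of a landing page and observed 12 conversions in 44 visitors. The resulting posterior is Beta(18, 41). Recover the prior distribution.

Beta is conjugate to the binomial likelihood: posterior = Beta(a+s, b+f).
So a = 18 − 12 = 6 and b = 41 − 32 = 9.

Beta(6, 9)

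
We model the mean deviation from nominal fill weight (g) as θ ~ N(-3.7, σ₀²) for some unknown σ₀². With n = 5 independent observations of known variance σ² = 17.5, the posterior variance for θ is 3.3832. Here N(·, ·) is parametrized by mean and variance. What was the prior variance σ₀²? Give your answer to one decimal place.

Posterior precision equals prior precision plus data precision: 1/σ_n² = 1/σ₀² + n/σ².
So 1/σ₀² = 1/3.3832 − 5/17.5 = 0.295578 − 0.285714 = 0.009864.
Hence σ₀² = 1/0.009864 ≈ 101.4.

σ₀² = 101.4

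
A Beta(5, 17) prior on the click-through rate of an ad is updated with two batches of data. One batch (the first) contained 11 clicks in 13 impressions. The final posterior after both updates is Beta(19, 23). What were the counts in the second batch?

3 clicks and 4 non-clicks

Because Beta–binomial updating is additive in the counts, the combined data contributed (α_post−α_prior, β_post−β_prior) successes and failures.
Total across both batches: 19−5=14 clicks, 23−17=6 non-clicks.
Subtract the first batch: 14−11=3 clicks and 6−2=4 non-clicks.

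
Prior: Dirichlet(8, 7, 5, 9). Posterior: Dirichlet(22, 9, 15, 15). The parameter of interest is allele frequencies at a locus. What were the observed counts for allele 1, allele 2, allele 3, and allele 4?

For a Dirichlet(α) prior with multinomial counts c, the posterior is Dirichlet(α + c) componentwise.
Counts are posterior − prior componentwise: 22−8=14, 9−7=2, 15−5=10, 15−9=6.

counts (14, 2, 10, 6)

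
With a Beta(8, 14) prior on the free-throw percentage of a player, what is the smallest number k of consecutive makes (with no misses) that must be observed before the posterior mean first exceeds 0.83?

k = 61

After k makes and 0 misses the posterior is Beta(8+k, 14), with mean (8+k)/(8+14+k).
Set (8+k)/(22+k) > 0.83 and solve: k > (0.83·22 − 8)/(1 − 0.83) = 60.353.
The smallest integer exceeding 60.353 is 61, and checking k=61: (69)/(83) = 0.8313 > 0.83.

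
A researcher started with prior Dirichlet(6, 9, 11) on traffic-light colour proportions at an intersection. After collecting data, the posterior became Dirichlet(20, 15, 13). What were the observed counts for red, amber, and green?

counts (14, 6, 2)

For a Dirichlet(α) prior with multinomial counts c, the posterior is Dirichlet(α + c) componentwise.
Counts are posterior − prior componentwise: 20−6=14, 15−9=6, 13−11=2.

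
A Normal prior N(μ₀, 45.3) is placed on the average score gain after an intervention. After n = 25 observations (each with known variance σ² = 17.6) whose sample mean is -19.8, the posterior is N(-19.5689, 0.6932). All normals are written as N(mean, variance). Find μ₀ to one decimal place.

μ₀ = -4.7

With known observation variance, the Normal–Normal posterior has precision τ_n = τ₀ + n/σ² and mean μ_n = (τ₀μ₀ + (n/σ²)x̄)/τ_n.
Here τ₀ = 1/45.3 = 0.022075 and τ_data = 25/17.6 = 1.420455, so τ_n = 1.442530.
Rearranging for μ₀: μ₀ = (μ_n·τ_n − τ_data·x̄)/τ₀ = (-19.5689·1.442530 − 1.420455·-19.8) / 0.022075 = -0.103716/0.022075 ≈ -4.7.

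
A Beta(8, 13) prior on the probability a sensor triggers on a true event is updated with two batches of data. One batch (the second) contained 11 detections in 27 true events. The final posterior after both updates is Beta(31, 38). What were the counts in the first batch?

Sequential conjugate updates are equivalent to a single update on the pooled data, so total successes = posterior α − prior α and total failures = posterior β − prior β.
Total across both batches: 31−8=23 detections, 38−13=25 misses.
Subtract the second batch: 23−11=12 detections and 25−16=9 misses.

12 detections and 9 misses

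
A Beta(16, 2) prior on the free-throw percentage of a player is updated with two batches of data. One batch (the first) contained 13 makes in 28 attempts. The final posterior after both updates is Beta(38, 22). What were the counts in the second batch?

9 makes and 5 misses

Because Beta–binomial updating is additive in the counts, the combined data contributed (α_post−α_prior, β_post−β_prior) successes and failures.
Total across both batches: 38−16=22 makes, 22−2=20 misses.
Subtract the first batch: 22−13=9 makes and 20−15=5 misses.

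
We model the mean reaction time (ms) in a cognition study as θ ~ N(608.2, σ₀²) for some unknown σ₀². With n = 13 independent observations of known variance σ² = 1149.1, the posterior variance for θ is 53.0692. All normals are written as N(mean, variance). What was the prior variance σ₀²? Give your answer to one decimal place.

σ₀² = 132.8

For the Normal–Normal model with known σ², precisions add: τ_n = τ₀ + n/σ².
So 1/σ₀² = 1/53.0692 − 13/1149.1 = 0.018843 − 0.011313 = 0.007530.
Hence σ₀² = 1/0.007530 ≈ 132.8.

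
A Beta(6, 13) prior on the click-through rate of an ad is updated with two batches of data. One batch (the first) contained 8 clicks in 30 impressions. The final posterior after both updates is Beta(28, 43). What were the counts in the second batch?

Sequential conjugate updates are equivalent to a single update on the pooled data, so total successes = posterior α − prior α and total failures = posterior β − prior β.
Total across both batches: 28−6=22 clicks, 43−13=30 non-clicks.
Subtract the first batch: 22−8=14 clicks and 30−22=8 non-clicks.

14 clicks and 8 non-clicks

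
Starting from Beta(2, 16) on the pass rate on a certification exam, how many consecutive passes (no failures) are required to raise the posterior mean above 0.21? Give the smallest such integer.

After k passes and 0 failures the posterior is Beta(2+k, 16), with mean (2+k)/(2+16+k).
Set (2+k)/(18+k) > 0.21 and solve: k > (0.21·18 − 2)/(1 − 0.21) = 2.253.
The smallest integer exceeding 2.253 is 3.

k = 3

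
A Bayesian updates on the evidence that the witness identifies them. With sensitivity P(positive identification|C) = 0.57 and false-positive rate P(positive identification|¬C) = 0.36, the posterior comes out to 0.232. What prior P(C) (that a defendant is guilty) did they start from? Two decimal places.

Bayes' rule in odds form gives O(C|E) = O(C)·[P(E|C)/P(E|¬C)], hence O(C) = O(C|E)/LR.
Posterior odds = 0.232/(1−0.232) = 0.3021. LR = 0.57/0.36 = 1.5833.
Prior odds = 0.3021/1.5833 = 0.1908, so P(C) = 0.1908/(1+0.1908) ≈ 0.16.

P(C) = 0.16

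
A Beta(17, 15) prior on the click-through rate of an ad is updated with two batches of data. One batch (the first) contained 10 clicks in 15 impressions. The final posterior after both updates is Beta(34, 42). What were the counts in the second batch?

7 clicks and 22 non-clicks

Because Beta–binomial updating is additive in the counts, the combined data contributed (α_post−α_prior, β_post−β_prior) successes and failures.
Total across both batches: 34−17=17 clicks, 42−15=27 non-clicks.
Subtract the first batch: 17−10=7 clicks and 27−5=22 non-clicks.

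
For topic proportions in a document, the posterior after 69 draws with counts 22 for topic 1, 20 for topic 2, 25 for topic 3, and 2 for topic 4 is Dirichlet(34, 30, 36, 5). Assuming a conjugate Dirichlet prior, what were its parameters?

Dirichlet(12, 10, 11, 3)

For a Dirichlet(α) prior with multinomial counts c, the posterior is Dirichlet(α + c) componentwise.
Subtract each count from the matching posterior parameter: 34−22=12, 30−20=10, 36−25=11, 5−2=3.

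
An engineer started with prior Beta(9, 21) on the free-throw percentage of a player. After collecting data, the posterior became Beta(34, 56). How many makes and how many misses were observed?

Under Beta–binomial conjugacy the posterior parameters are (α+s, β+f).
So s = 34 − 9 = 25 and f = 56 − 21 = 35.

25 makes and 35 misses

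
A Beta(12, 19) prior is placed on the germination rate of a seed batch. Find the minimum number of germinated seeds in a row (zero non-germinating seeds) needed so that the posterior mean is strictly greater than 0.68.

k = 29

After k germinated seeds and 0 non-germinating seeds the posterior is Beta(12+k, 19), with mean (12+k)/(12+19+k).
Set (12+k)/(31+k) > 0.68 and solve: k > (0.68·31 − 12)/(1 − 0.68) = 28.375.
The smallest integer exceeding 28.375 is 29, and checking k=29: (41)/(60) = 0.6833 > 0.68.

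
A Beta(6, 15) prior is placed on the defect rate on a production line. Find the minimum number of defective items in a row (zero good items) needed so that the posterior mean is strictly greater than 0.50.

After k defective items and 0 good items the posterior is Beta(6+k, 15), with mean (6+k)/(6+15+k).
Set (6+k)/(21+k) > 0.50 and solve: k > (0.50·21 − 6)/(1 − 0.50) = 9.000.
The smallest integer exceeding 9.000 is 10, and checking k=10: (16)/(31) = 0.5161 > 0.50.

k = 10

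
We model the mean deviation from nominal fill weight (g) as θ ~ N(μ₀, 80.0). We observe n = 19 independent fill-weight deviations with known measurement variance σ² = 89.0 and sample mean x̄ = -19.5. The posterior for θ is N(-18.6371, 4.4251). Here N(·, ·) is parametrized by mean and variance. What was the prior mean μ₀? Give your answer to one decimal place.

μ₀ = -3.9

With known observation variance, the Normal–Normal posterior has precision τ_n = τ₀ + n/σ² and mean μ_n = (τ₀μ₀ + (n/σ²)x̄)/τ_n.
Here τ₀ = 1/80.0 = 0.012500 and τ_data = 19/89.0 = 0.213483, so τ_n = 0.225983.
Rearranging for μ₀: μ₀ = (μ_n·τ_n − τ_data·x̄)/τ₀ = (-18.6371·0.225983 − 0.213483·-19.5) / 0.012500 = -0.048749/0.012500 ≈ -3.9.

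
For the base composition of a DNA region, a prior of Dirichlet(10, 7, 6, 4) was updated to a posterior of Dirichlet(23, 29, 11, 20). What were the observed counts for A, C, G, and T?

counts (13, 22, 5, 16)

For a Dirichlet(α) prior with multinomial counts c, the posterior is Dirichlet(α + c) componentwise.
Counts are posterior − prior componentwise: 23−10=13, 29−7=22, 11−6=5, 20−4=16.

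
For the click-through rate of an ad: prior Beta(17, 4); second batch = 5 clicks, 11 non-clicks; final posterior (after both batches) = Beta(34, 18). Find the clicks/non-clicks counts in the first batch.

Sequential conjugate updates are equivalent to a single update on the pooled data, so total successes = posterior α − prior α and total failures = posterior β − prior β.
Total across both batches: 34−17=17 clicks, 18−4=14 non-clicks.
Subtract the second batch: 17−5=12 clicks and 14−11=3 non-clicks.

12 clicks and 3 non-clicks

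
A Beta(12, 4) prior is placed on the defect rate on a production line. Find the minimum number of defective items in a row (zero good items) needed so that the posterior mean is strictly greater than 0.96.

k = 85

After k defective items and 0 good items the posterior is Beta(12+k, 4), with mean (12+k)/(12+4+k).
Set (12+k)/(16+k) > 0.96 and solve: k > (0.96·16 − 12)/(1 − 0.96) = 84.000.
The smallest integer exceeding 84.000 is 85.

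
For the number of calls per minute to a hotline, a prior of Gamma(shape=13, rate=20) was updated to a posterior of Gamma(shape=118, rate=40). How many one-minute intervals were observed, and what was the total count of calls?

n = 20 one-minute intervals with total 105 calls

A Gamma(α, β) prior (rate parametrization) on a Poisson rate with n observations summing to S gives posterior Gamma(α+S, β+n).
Matching: Σxᵢ = 118 − 13 = 105 and n = 40 − 20 = 20.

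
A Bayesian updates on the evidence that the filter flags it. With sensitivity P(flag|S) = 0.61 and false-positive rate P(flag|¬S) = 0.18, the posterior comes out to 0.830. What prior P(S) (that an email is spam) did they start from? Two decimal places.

P(S) = 0.59

In odds form, posterior odds = prior odds × likelihood ratio, so prior odds = posterior odds ÷ LR.
Posterior odds = 0.830/(1−0.830) = 4.8824. LR = 0.61/0.18 = 3.3889.
Prior odds = 4.8824/3.3889 = 1.4407, so P(S) = 1.4407/(1+1.4407) ≈ 0.59.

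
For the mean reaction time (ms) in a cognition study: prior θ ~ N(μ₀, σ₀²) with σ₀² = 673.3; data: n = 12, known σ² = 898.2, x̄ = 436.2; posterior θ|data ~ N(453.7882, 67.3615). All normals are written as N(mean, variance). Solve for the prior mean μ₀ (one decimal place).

μ₀ = 612.0

The posterior mean is a precision-weighted average: μ_n = (τ₀μ₀ + τ_data·x̄)/(τ₀+τ_data), with τ₀=1/σ₀² and τ_data=n/σ².
Here τ₀ = 1/673.3 = 0.001485 and τ_data = 12/898.2 = 0.013360, so τ_n = 0.014845.
Rearranging for μ₀: μ₀ = (μ_n·τ_n − τ_data·x̄)/τ₀ = (453.7882·0.014845 − 0.013360·436.2) / 0.001485 = 0.908854/0.001485 ≈ 612.0.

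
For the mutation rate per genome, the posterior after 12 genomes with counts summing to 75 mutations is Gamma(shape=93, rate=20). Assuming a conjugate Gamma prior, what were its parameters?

A Gamma(α, β) prior (rate parametrization) on a Poisson rate with n observations summing to S gives posterior Gamma(α+S, β+n).
So α = 93 − 75 = 18 and β = 20 − 12 = 8.

Gamma(shape=18, rate=8)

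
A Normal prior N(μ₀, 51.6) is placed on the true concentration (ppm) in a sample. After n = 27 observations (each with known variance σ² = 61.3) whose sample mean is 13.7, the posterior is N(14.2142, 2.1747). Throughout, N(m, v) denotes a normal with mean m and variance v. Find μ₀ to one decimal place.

With known observation variance, the Normal–Normal posterior has precision τ_n = τ₀ + n/σ² and mean μ_n = (τ₀μ₀ + (n/σ²)x̄)/τ_n.
Here τ₀ = 1/51.6 = 0.019380 and τ_data = 27/61.3 = 0.440457, so τ_n = 0.459837.
Rearranging for μ₀: μ₀ = (μ_n·τ_n − τ_data·x̄)/τ₀ = (14.2142·0.459837 − 0.440457·13.7) / 0.019380 = 0.501954/0.019380 ≈ 25.9.

μ₀ = 25.9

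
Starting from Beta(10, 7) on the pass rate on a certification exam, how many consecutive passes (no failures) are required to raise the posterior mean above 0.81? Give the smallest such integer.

After k passes and 0 failures the posterior is Beta(10+k, 7), with mean (10+k)/(10+7+k).
Set (10+k)/(17+k) > 0.81 and solve: k > (0.81·17 − 10)/(1 − 0.81) = 19.842.
The smallest integer exceeding 19.842 is 20.

k = 20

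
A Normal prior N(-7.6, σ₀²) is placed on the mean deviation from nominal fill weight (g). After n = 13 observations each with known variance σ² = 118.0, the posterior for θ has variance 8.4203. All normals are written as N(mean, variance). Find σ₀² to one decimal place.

Posterior precision equals prior precision plus data precision: 1/σ_n² = 1/σ₀² + n/σ².
So 1/σ₀² = 1/8.4203 − 13/118.0 = 0.118761 − 0.110169 = 0.008592.
Hence σ₀² = 1/0.008592 ≈ 116.4.

σ₀² = 116.4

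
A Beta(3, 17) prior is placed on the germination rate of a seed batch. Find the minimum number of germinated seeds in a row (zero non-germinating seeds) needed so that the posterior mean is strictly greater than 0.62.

After k germinated seeds and 0 non-germinating seeds the posterior is Beta(3+k, 17), with mean (3+k)/(3+17+k).
Set (3+k)/(20+k) > 0.62 and solve: k > (0.62·20 − 3)/(1 − 0.62) = 24.737.
The smallest integer exceeding 24.737 is 25.

k = 25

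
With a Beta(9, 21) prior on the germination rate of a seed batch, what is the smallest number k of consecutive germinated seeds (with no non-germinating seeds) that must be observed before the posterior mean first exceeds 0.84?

k = 102

After k germinated seeds and 0 non-germinating seeds the posterior is Beta(9+k, 21), with mean (9+k)/(9+21+k).
Set (9+k)/(30+k) > 0.84 and solve: k > (0.84·30 − 9)/(1 − 0.84) = 101.250.
The smallest integer exceeding 101.250 is 102.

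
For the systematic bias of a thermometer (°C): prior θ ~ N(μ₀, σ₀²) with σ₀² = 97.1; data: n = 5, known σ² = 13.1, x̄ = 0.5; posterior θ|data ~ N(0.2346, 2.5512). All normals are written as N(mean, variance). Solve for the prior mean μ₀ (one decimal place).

With known observation variance, the Normal–Normal posterior has precision τ_n = τ₀ + n/σ² and mean μ_n = (τ₀μ₀ + (n/σ²)x̄)/τ_n.
Here τ₀ = 1/97.1 = 0.010299 and τ_data = 5/13.1 = 0.381679, so τ_n = 0.391978.
Rearranging for μ₀: μ₀ = (μ_n·τ_n − τ_data·x̄)/τ₀ = (0.2346·0.391978 − 0.381679·0.5) / 0.010299 = -0.098881/0.010299 ≈ -9.6.

μ₀ = -9.6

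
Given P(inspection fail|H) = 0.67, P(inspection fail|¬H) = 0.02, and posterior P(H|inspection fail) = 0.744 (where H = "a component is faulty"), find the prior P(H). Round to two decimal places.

P(H) = 0.08

Bayes' rule in odds form gives O(H|E) = O(H)·[P(E|H)/P(E|¬H)], hence O(H) = O(H|E)/LR.
Posterior odds = 0.744/(1−0.744) = 2.9062. LR = 0.67/0.02 = 33.5000.
Prior odds = 2.9062/33.5000 = 0.0868, so P(H) = 0.0868/(1+0.0868) ≈ 0.08.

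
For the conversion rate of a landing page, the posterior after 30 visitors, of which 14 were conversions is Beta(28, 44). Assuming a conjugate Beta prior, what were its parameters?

A Beta(a, b) prior with s successes and f failures in binomial data gives a Beta(a+s, b+f) posterior.
Subtract the data counts: 28−14=14, 44−16=28.

Beta(14, 28)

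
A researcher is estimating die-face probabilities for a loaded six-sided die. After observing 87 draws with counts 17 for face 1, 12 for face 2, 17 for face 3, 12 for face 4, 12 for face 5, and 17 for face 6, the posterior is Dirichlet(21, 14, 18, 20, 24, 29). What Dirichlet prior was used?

For a Dirichlet(α) prior with multinomial counts c, the posterior is Dirichlet(α + c) componentwise.
Subtract each count from the matching posterior parameter: 21−17=4, 14−12=2, 18−17=1, 20−12=8, 24−12=12, 29−17=12.

Dirichlet(4, 2, 1, 8, 12, 12)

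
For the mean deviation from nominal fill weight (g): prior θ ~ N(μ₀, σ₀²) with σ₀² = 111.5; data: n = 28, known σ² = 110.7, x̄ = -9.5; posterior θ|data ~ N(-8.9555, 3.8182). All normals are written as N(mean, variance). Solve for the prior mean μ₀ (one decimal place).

μ₀ = 6.4

With known observation variance, the Normal–Normal posterior has precision τ_n = τ₀ + n/σ² and mean μ_n = (τ₀μ₀ + (n/σ²)x̄)/τ_n.
Here τ₀ = 1/111.5 = 0.008969 and τ_data = 28/110.7 = 0.252936, so τ_n = 0.261905.
Rearranging for μ₀: μ₀ = (μ_n·τ_n − τ_data·x̄)/τ₀ = (-8.9555·0.261905 − 0.252936·-9.5) / 0.008969 = 0.057402/0.008969 ≈ 6.4.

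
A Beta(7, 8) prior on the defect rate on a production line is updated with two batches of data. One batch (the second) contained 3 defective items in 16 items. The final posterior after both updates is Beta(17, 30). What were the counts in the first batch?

Because Beta–binomial updating is additive in the counts, the combined data contributed (α_post−α_prior, β_post−β_prior) successes and failures.
Total across both batches: 17−7=10 defective items, 30−8=22 good items.
Subtract the second batch: 10−3=7 defective items and 22−13=9 good items.

7 defective items and 9 good items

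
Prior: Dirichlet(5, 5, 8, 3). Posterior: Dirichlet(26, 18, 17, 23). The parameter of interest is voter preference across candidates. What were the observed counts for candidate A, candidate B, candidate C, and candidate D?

For a Dirichlet(α) prior with multinomial counts c, the posterior is Dirichlet(α + c) componentwise.
Counts are posterior − prior componentwise: 26−5=21, 18−5=13, 17−8=9, 23−3=20.

counts (21, 13, 9, 20)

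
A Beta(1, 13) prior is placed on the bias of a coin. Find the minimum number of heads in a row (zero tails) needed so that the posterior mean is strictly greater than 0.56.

After k heads and 0 tails the posterior is Beta(1+k, 13), with mean (1+k)/(1+13+k).
Set (1+k)/(14+k) > 0.56 and solve: k > (0.56·14 − 1)/(1 − 0.56) = 15.545.
The smallest integer exceeding 15.545 is 16.

k = 16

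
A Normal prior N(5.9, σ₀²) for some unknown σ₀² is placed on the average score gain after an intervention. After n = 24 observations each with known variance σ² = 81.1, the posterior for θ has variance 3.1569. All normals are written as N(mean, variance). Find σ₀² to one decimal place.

For the Normal–Normal model with known σ², precisions add: τ_n = τ₀ + n/σ².
So 1/σ₀² = 1/3.1569 − 24/81.1 = 0.316766 − 0.295931 = 0.020835.
Hence σ₀² = 1/0.020835 ≈ 48.0.

σ₀² = 48.0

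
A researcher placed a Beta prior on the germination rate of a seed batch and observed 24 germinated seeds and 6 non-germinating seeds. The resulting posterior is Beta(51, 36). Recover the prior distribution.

Beta(27, 30)

Beta is conjugate to the binomial likelihood: posterior = Beta(a+s, b+f).
Subtract the data counts: 51−24=27, 36−6=30.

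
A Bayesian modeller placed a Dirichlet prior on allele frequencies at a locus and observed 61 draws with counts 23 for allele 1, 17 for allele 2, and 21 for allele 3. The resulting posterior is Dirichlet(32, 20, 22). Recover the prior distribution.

Dirichlet(9, 3, 1)

For a Dirichlet(α) prior with multinomial counts c, the posterior is Dirichlet(α + c) componentwise.
Subtract each count from the matching posterior parameter: 32−23=9, 20−17=3, 22−21=1.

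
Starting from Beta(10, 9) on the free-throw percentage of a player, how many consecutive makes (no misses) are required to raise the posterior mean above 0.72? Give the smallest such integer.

After k makes and 0 misses the posterior is Beta(10+k, 9), with mean (10+k)/(10+9+k).
Set (10+k)/(19+k) > 0.72 and solve: k > (0.72·19 − 10)/(1 − 0.72) = 13.143.
The smallest integer exceeding 13.143 is 14, and checking k=14: (24)/(33) = 0.7273 > 0.72.

k = 14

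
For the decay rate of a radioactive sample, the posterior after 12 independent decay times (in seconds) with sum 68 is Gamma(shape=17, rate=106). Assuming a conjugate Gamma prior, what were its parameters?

Gamma(shape=5, rate=38)

Gamma–exponential conjugacy: posterior shape = α + n, posterior rate = β + Σtᵢ.
So α = 17 − 12 = 5 and β = 106 − 68 = 38.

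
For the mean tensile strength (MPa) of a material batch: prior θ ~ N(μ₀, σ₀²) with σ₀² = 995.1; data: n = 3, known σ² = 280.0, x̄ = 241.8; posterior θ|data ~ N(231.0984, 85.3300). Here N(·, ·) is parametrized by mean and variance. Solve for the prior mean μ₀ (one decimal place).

μ₀ = 117.0

With known observation variance, the Normal–Normal posterior has precision τ_n = τ₀ + n/σ² and mean μ_n = (τ₀μ₀ + (n/σ²)x̄)/τ_n.
Here τ₀ = 1/995.1 = 0.001005 and τ_data = 3/280.0 = 0.010714, so τ_n = 0.011719.
Rearranging for μ₀: μ₀ = (μ_n·τ_n − τ_data·x̄)/τ₀ = (231.0984·0.011719 − 0.010714·241.8) / 0.001005 = 0.117597/0.001005 ≈ 117.0.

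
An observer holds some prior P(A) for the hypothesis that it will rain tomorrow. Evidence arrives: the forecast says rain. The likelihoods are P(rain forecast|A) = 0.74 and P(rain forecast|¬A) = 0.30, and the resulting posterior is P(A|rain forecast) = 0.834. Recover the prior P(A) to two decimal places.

In odds form, posterior odds = prior odds × likelihood ratio, so prior odds = posterior odds ÷ LR.
Posterior odds = 0.834/(1−0.834) = 5.0241. LR = 0.74/0.30 = 2.4667.
Prior odds = 5.0241/2.4667 = 2.0368, so P(A) = 2.0368/(1+2.0368) ≈ 0.67.

P(A) = 0.67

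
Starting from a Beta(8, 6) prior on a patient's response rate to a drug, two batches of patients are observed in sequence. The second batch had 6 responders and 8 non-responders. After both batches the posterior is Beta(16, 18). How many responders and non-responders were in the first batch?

2 responders and 4 non-responders

Because Beta–binomial updating is additive in the counts, the combined data contributed (α_post−α_prior, β_post−β_prior) successes and failures.
Total across both batches: 16−8=8 responders, 18−6=12 non-responders.
Subtract the second batch: 8−6=2 responders and 12−8=4 non-responders.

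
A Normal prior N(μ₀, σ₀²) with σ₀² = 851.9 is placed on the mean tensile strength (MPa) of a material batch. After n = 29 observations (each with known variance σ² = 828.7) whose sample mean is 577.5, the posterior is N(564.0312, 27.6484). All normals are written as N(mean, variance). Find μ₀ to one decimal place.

μ₀ = 162.5

The posterior mean is a precision-weighted average: μ_n = (τ₀μ₀ + τ_data·x̄)/(τ₀+τ_data), with τ₀=1/σ₀² and τ_data=n/σ².
Here τ₀ = 1/851.9 = 0.001174 and τ_data = 29/828.7 = 0.034995, so τ_n = 0.036169.
Rearranging for μ₀: μ₀ = (μ_n·τ_n − τ_data·x̄)/τ₀ = (564.0312·0.036169 − 0.034995·577.5) / 0.001174 = 0.190832/0.001174 ≈ 162.5.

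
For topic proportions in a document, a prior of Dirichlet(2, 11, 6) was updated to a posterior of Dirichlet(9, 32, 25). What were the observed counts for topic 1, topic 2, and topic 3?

For a Dirichlet(α) prior with multinomial counts c, the posterior is Dirichlet(α + c) componentwise.
Counts are posterior − prior componentwise: 9−2=7, 32−11=21, 25−6=19.

counts (7, 21, 19)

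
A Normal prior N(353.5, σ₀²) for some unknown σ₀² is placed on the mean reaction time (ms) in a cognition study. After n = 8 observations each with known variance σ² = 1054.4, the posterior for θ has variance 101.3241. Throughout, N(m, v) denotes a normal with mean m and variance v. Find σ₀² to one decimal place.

σ₀² = 438.2

Posterior precision equals prior precision plus data precision: 1/σ_n² = 1/σ₀² + n/σ².
So 1/σ₀² = 1/101.3241 − 8/1054.4 = 0.009869 − 0.007587 = 0.002282.
Hence σ₀² = 1/0.002282 ≈ 438.2.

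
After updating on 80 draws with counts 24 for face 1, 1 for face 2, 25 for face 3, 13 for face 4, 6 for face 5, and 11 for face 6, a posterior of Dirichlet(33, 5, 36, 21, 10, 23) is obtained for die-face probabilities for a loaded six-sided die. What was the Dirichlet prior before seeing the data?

Dirichlet(9, 4, 11, 8, 4, 12)

For a Dirichlet(α) prior with multinomial counts c, the posterior is Dirichlet(α + c) componentwise.
Subtract each count from the matching posterior parameter: 33−24=9, 5−1=4, 36−25=11, 21−13=8, 10−6=4, 23−11=12.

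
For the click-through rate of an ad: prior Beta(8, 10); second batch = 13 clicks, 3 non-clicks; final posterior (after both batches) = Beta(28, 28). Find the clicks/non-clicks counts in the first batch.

7 clicks and 15 non-clicks

Because Beta–binomial updating is additive in the counts, the combined data contributed (α_post−α_prior, β_post−β_prior) successes and failures.
Total across both batches: 28−8=20 clicks, 28−10=18 non-clicks.
Subtract the second batch: 20−13=7 clicks and 18−3=15 non-clicks.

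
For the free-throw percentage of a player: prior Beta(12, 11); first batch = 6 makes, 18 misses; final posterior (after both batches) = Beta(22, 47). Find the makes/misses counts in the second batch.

4 makes and 18 misses

Sequential conjugate updates are equivalent to a single update on the pooled data, so total successes = posterior α − prior α and total failures = posterior β − prior β.
Total across both batches: 22−12=10 makes, 47−11=36 misses.
Subtract the first batch: 10−6=4 makes and 36−18=18 misses.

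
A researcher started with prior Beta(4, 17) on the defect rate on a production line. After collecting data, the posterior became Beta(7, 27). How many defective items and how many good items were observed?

3 defective items and 10 good items

A Beta(a, b) prior with s successes and f failures in binomial data gives a Beta(a+s, b+f) posterior.
Match parameters: s=7−4=3, f=27−17=10.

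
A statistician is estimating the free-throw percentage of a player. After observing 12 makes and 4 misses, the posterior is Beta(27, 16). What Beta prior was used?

Beta(15, 12)

A Beta(α, β) prior with s successes and f failures in binomial data gives a Beta(α+s, β+f) posterior.
Subtract the data counts: 27−12=15, 16−4=12.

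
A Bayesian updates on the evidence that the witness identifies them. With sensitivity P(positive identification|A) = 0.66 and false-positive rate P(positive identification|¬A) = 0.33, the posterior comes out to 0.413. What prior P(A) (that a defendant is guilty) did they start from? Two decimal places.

In odds form, posterior odds = prior odds × likelihood ratio, so prior odds = posterior odds ÷ LR.
Posterior odds = 0.413/(1−0.413) = 0.7036. LR = 0.66/0.33 = 2.0000.
Prior odds = 0.7036/2.0000 = 0.3518, so P(A) = 0.3518/(1+0.3518) ≈ 0.26.

P(A) = 0.26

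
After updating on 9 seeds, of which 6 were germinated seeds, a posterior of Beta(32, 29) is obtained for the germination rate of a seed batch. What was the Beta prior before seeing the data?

A Beta(α, β) prior with s successes and f failures in binomial data gives a Beta(α+s, β+f) posterior.
So α = 32 − 6 = 26 and β = 29 − 3 = 26.

Beta(26, 26)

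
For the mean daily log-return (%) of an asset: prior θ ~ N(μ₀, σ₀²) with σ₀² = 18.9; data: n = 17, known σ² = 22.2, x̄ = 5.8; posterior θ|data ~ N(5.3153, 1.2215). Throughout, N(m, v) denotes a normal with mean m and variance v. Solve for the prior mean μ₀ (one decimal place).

μ₀ = -1.7

With known observation variance, the Normal–Normal posterior has precision τ_n = τ₀ + n/σ² and mean μ_n = (τ₀μ₀ + (n/σ²)x̄)/τ_n.
Here τ₀ = 1/18.9 = 0.052910 and τ_data = 17/22.2 = 0.765766, so τ_n = 0.818676.
Rearranging for μ₀: μ₀ = (μ_n·τ_n − τ_data·x̄)/τ₀ = (5.3153·0.818676 − 0.765766·5.8) / 0.052910 = -0.089934/0.052910 ≈ -1.7.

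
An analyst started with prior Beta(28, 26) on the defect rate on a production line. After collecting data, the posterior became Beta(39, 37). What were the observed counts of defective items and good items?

Under Beta–binomial conjugacy the posterior parameters are (α+s, β+f).
So s = 39 − 28 = 11 and f = 37 − 26 = 11.

11 defective items and 11 good items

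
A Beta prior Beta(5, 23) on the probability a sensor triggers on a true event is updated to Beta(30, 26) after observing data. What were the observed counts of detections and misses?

A Beta(a, b) prior with s successes and f failures in binomial data gives a Beta(a+s, b+f) posterior.
So s = 30 − 5 = 25 and f = 26 − 23 = 3.

25 detections and 3 misses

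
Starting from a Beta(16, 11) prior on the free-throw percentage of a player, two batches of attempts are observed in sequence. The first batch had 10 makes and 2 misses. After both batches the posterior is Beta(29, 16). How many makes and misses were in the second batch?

Sequential conjugate updates are equivalent to a single update on the pooled data, so total successes = posterior α − prior α and total failures = posterior β − prior β.
Total across both batches: 29−16=13 makes, 16−11=5 misses.
Subtract the first batch: 13−10=3 makes and 5−2=3 misses.

3 makes and 3 misses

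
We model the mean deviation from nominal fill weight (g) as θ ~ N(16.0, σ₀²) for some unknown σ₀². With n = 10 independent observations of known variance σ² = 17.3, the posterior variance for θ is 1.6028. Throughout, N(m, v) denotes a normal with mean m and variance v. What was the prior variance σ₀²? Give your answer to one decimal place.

σ₀² = 21.8

For the Normal–Normal model with known σ², precisions add: τ_n = τ₀ + n/σ².
So 1/σ₀² = 1/1.6028 − 10/17.3 = 0.623908 − 0.578035 = 0.045873.
Hence σ₀² = 1/0.045873 ≈ 21.8.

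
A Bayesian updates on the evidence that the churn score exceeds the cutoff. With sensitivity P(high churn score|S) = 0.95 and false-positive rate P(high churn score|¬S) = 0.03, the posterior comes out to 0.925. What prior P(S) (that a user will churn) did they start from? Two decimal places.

P(S) = 0.28

Bayes' rule in odds form gives O(S|E) = O(S)·[P(E|S)/P(E|¬S)], hence O(S) = O(S|E)/LR.
Posterior odds = 0.925/(1−0.925) = 12.3333. LR = 0.95/0.03 = 31.6667.
Prior odds = 12.3333/31.6667 = 0.3895, so P(S) = 0.3895/(1+0.3895) ≈ 0.28.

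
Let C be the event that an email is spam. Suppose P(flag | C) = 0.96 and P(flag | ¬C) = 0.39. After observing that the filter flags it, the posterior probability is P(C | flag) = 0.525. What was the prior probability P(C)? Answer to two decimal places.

P(C) = 0.31

In odds form, posterior odds = prior odds × likelihood ratio, so prior odds = posterior odds ÷ LR.
Posterior odds = 0.525/(1−0.525) = 1.1053. LR = 0.96/0.39 = 2.4615.
Prior odds = 1.1053/2.4615 = 0.4490, so P(C) = 0.4490/(1+0.4490) ≈ 0.31.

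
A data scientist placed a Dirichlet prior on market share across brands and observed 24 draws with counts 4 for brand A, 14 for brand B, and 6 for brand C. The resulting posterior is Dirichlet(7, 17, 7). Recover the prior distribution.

For a Dirichlet(α) prior with multinomial counts c, the posterior is Dirichlet(α + c) componentwise.
Subtract each count from the matching posterior parameter: 7−4=3, 17−14=3, 7−6=1.

Dirichlet(3, 3, 1)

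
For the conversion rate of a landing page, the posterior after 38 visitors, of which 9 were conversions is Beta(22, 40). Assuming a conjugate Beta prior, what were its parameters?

Under Beta–binomial conjugacy the posterior parameters are (α+s, β+f).
Subtract the data counts: 22−9=13, 40−29=11.

Beta(13, 11)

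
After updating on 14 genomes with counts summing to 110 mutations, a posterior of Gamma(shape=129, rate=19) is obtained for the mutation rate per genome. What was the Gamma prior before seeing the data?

Gamma(shape=19, rate=5)

Gamma–Poisson conjugacy: posterior shape = α + Σxᵢ, posterior rate = β + n.
So α = 129 − 110 = 19 and β = 19 − 14 = 5.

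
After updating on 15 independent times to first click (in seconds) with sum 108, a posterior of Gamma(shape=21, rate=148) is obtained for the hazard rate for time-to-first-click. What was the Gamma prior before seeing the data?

Gamma(shape=6, rate=40)

Gamma–exponential conjugacy: posterior shape = α + n, posterior rate = β + Σtᵢ.
So α = 21 − 15 = 6 and β = 148 − 108 = 40.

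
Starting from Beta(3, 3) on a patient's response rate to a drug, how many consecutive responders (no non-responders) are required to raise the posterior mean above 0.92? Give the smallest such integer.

After k responders and 0 non-responders the posterior is Beta(3+k, 3), with mean (3+k)/(3+3+k).
Set (3+k)/(6+k) > 0.92 and solve: k > (0.92·6 − 3)/(1 − 0.92) = 31.500.
The smallest integer exceeding 31.500 is 32.

k = 32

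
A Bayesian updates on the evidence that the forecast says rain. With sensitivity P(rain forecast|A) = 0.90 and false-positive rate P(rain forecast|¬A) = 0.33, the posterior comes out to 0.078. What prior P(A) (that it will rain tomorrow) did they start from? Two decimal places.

Bayes' rule in odds form gives O(A|E) = O(A)·[P(E|A)/P(E|¬A)], hence O(A) = O(A|E)/LR.
Posterior odds = 0.078/(1−0.078) = 0.0846. LR = 0.90/0.33 = 2.7273.
Prior odds = 0.0846/2.7273 = 0.0310, so P(A) = 0.0310/(1+0.0310) ≈ 0.03.

P(A) = 0.03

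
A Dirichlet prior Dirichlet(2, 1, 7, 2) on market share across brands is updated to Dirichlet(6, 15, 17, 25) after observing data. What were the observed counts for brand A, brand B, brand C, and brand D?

counts (4, 14, 10, 23)

For a Dirichlet(α) prior with multinomial counts c, the posterior is Dirichlet(α + c) componentwise.
Counts are posterior − prior componentwise: 6−2=4, 15−1=14, 17−7=10, 25−2=23.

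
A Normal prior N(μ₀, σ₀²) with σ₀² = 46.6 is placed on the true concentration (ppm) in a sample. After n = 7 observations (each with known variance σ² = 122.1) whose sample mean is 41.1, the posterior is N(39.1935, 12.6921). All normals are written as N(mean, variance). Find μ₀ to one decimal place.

μ₀ = 34.1

The posterior mean is a precision-weighted average: μ_n = (τ₀μ₀ + τ_data·x̄)/(τ₀+τ_data), with τ₀=1/σ₀² and τ_data=n/σ².
Here τ₀ = 1/46.6 = 0.021459 and τ_data = 7/122.1 = 0.057330, so τ_n = 0.078789.
Rearranging for μ₀: μ₀ = (μ_n·τ_n − τ_data·x̄)/τ₀ = (39.1935·0.078789 − 0.057330·41.1) / 0.021459 = 0.731754/0.021459 ≈ 34.1.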